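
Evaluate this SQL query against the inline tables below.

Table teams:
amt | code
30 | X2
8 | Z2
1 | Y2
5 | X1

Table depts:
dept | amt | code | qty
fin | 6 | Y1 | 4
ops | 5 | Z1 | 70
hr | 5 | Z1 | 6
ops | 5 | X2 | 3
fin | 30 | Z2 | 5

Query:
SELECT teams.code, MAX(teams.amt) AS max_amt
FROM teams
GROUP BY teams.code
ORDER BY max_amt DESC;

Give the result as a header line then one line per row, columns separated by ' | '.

== RESULT ==
teams.code | max_amt
X2 | 30
Z2 | 8
X1 | 5
Y2 | 1

Derivation:
After GROUP BY (4 rows):
teams.code | max_amt
X2 | 30
Z2 | 8
Y2 | 1
X1 | 5
After ORDER BY (4 rows):
teams.code | max_amt
X2 | 30
Z2 | 8
X1 | 5
Y2 | 1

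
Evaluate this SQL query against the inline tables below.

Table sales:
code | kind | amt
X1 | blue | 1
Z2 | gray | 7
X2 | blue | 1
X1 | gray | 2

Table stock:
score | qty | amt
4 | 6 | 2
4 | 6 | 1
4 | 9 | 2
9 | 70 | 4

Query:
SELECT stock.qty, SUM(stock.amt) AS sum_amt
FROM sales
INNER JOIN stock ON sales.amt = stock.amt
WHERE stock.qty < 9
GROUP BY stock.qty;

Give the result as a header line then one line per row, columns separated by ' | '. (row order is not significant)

After JOIN stock (4 rows):
sales.code | sales.kind | sales.amt | stock.score | stock.qty | stock.amt
X1 | blue | 1 | 4 | 6 | 1
X2 | blue | 1 | 4 | 6 | 1
X1 | gray | 2 | 4 | 6 | 2
X1 | gray | 2 | 4 | 9 | 2
After WHERE (3 rows):
sales.code | sales.kind | sales.amt | stock.score | stock.qty | stock.amt
X1 | blue | 1 | 4 | 6 | 1
X2 | blue | 1 | 4 | 6 | 1
X1 | gray | 2 | 4 | 6 | 2
After GROUP BY (1 rows):
stock.qty | sum_amt
6 | 4

== RESULT ==
stock.qty | sum_amt
6 | 4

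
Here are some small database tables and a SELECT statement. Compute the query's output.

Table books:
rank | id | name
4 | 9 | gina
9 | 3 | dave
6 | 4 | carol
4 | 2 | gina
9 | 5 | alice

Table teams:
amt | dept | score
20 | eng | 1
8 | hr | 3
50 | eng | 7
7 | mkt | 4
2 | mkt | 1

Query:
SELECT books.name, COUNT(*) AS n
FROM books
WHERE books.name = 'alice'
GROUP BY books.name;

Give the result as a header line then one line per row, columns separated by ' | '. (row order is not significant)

After WHERE (1 rows):
books.rank | books.id | books.name
9 | 5 | alice
After GROUP BY (1 rows):
books.name | n
alice | 1

== RESULT ==
books.name | n
alice | 1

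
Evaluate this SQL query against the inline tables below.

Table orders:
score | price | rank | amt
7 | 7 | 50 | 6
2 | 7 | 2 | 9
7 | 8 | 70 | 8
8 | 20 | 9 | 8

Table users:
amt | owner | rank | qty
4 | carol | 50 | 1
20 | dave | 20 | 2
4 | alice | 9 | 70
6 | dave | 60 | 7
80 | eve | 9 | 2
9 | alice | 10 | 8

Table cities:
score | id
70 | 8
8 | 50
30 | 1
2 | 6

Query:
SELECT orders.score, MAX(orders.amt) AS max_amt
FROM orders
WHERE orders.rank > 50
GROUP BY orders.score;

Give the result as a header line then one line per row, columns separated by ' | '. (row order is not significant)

After WHERE (1 rows):
orders.score | orders.price | orders.rank | orders.amt
7 | 8 | 70 | 8
After GROUP BY (1 rows):
orders.score | max_amt
7 | 8

== RESULT ==
orders.score | max_amt
7 | 8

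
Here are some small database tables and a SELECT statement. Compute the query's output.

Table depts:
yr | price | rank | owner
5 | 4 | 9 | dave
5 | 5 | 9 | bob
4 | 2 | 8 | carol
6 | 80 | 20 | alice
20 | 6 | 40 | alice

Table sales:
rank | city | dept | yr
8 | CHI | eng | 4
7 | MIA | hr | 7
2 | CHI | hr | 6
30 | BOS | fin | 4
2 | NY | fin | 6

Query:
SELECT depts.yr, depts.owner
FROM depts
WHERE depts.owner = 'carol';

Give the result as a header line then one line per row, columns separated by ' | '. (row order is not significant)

== RESULT ==
depts.yr | depts.owner
4 | carol

Derivation:
After WHERE (1 rows):
depts.yr | depts.price | depts.rank | depts.owner
4 | 2 | 8 | carol
After SELECT (1 rows):
depts.yr | depts.owner
4 | carol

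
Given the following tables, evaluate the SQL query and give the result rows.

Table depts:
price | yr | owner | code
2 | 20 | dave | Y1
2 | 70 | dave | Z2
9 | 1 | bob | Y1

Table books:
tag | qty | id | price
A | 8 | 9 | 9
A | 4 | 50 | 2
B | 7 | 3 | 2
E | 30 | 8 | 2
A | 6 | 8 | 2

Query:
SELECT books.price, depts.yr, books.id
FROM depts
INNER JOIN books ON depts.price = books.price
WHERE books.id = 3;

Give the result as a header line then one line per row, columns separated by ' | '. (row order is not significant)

After JOIN books (9 rows):
depts.price | depts.yr | depts.owner | depts.code | books.tag | books.qty | books.id | books.price
2 | 20 | dave | Y1 | A | 4 | 50 | 2
2 | 20 | dave | Y1 | B | 7 | 3 | 2
2 | 20 | dave | Y1 | E | 30 | 8 | 2
2 | 20 | dave | Y1 | A | 6 | 8 | 2
2 | 70 | dave | Z2 | A | 4 | 50 | 2
2 | 70 | dave | Z2 | B | 7 | 3 | 2
2 | 70 | dave | Z2 | E | 30 | 8 | 2
2 | 70 | dave | Z2 | A | 6 | 8 | 2
9 | 1 | bob | Y1 | A | 8 | 9 | 9
After WHERE (2 rows):
depts.price | depts.yr | depts.owner | depts.code | books.tag | books.qty | books.id | books.price
2 | 20 | dave | Y1 | B | 7 | 3 | 2
2 | 70 | dave | Z2 | B | 7 | 3 | 2
After SELECT (2 rows):
books.price | depts.yr | books.id
2 | 20 | 3
2 | 70 | 3

== RESULT ==
books.price | depts.yr | books.id
2 | 20 | 3
2 | 70 | 3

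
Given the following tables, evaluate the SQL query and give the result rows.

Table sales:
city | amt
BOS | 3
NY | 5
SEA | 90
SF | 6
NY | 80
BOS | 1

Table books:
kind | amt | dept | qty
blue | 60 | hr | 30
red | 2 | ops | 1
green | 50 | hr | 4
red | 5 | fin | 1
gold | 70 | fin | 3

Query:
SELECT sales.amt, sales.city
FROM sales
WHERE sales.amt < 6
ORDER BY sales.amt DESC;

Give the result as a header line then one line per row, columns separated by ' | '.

== RESULT ==
sales.amt | sales.city
5 | NY
3 | BOS
1 | BOS

Derivation:
After WHERE (3 rows):
sales.city | sales.amt
BOS | 3
NY | 5
BOS | 1
After SELECT (3 rows):
sales.amt | sales.city
3 | BOS
5 | NY
1 | BOS
After ORDER BY (3 rows):
sales.amt | sales.city
5 | NY
3 | BOS
1 | BOS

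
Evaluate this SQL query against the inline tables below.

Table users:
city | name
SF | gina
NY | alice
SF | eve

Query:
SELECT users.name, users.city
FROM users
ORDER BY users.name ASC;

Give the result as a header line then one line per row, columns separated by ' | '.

After SELECT (3 rows):
users.name | users.city
gina | SF
alice | NY
eve | SF
After ORDER BY (3 rows):
users.name | users.city
alice | NY
eve | SF
gina | SF

== RESULT ==
users.name | users.city
alice | NY
eve | SF
gina | SF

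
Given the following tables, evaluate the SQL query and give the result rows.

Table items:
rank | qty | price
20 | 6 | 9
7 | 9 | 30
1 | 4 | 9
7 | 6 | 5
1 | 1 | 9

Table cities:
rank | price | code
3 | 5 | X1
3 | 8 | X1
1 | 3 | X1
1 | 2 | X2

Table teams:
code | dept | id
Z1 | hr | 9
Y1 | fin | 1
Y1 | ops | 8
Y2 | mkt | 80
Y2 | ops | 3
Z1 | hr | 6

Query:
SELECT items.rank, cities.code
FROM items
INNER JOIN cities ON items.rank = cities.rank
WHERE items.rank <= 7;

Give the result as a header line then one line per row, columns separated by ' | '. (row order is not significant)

After JOIN cities (4 rows):
items.rank | items.qty | items.price | cities.rank | cities.price | cities.code
1 | 4 | 9 | 1 | 3 | X1
1 | 4 | 9 | 1 | 2 | X2
1 | 1 | 9 | 1 | 3 | X1
1 | 1 | 9 | 1 | 2 | X2
After WHERE (4 rows):
items.rank | items.qty | items.price | cities.rank | cities.price | cities.code
1 | 4 | 9 | 1 | 3 | X1
1 | 4 | 9 | 1 | 2 | X2
1 | 1 | 9 | 1 | 3 | X1
1 | 1 | 9 | 1 | 2 | X2
After SELECT (4 rows):
items.rank | cities.code
1 | X1
1 | X2
1 | X1
1 | X2

== RESULT ==
items.rank | cities.code
1 | X1
1 | X2
1 | X1
1 | X2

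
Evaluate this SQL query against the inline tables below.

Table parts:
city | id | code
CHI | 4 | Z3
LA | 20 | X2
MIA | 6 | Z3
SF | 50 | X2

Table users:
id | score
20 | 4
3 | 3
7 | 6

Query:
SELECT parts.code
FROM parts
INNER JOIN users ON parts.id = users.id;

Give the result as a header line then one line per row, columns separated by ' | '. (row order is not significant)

== RESULT ==
parts.code
X2

Derivation:
After JOIN users (1 rows):
parts.city | parts.id | parts.code | users.id | users.score
LA | 20 | X2 | 20 | 4
After SELECT (1 rows):
parts.code
X2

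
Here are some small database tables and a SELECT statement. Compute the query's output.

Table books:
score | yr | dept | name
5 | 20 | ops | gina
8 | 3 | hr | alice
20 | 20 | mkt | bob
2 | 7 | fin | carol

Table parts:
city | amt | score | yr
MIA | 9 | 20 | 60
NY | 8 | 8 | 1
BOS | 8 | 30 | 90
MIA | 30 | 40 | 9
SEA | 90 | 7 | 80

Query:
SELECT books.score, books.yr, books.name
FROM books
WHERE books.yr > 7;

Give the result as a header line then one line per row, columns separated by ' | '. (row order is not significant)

After WHERE (2 rows):
books.score | books.yr | books.dept | books.name
5 | 20 | ops | gina
20 | 20 | mkt | bob
After SELECT (2 rows):
books.score | books.yr | books.name
5 | 20 | gina
20 | 20 | bob

== RESULT ==
books.score | books.yr | books.name
5 | 20 | gina
20 | 20 | bob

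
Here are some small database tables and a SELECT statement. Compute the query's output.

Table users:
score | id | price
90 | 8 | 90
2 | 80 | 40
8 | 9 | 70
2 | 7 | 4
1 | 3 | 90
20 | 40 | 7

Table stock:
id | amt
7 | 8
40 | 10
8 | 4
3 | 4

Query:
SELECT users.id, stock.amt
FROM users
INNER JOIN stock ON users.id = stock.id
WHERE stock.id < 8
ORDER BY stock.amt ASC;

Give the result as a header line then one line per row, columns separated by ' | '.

== RESULT ==
users.id | stock.amt
3 | 4
7 | 8

Derivation:
After JOIN stock (4 rows):
users.score | users.id | users.price | stock.id | stock.amt
90 | 8 | 90 | 8 | 4
2 | 7 | 4 | 7 | 8
1 | 3 | 90 | 3 | 4
20 | 40 | 7 | 40 | 10
After WHERE (2 rows):
users.score | users.id | users.price | stock.id | stock.amt
2 | 7 | 4 | 7 | 8
1 | 3 | 90 | 3 | 4
After SELECT (2 rows):
users.id | stock.amt
7 | 8
3 | 4
After ORDER BY (2 rows):
users.id | stock.amt
3 | 4
7 | 8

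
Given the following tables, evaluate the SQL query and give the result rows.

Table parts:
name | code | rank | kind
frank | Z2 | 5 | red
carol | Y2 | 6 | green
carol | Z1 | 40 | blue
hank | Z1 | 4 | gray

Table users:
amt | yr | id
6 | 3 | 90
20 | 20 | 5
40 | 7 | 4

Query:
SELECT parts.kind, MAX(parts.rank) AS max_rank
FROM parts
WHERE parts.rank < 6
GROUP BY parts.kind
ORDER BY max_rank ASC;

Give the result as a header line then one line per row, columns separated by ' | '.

== RESULT ==
parts.kind | max_rank
gray | 4
red | 5

Derivation:
After WHERE (2 rows):
parts.name | parts.code | parts.rank | parts.kind
frank | Z2 | 5 | red
hank | Z1 | 4 | gray
After GROUP BY (2 rows):
parts.kind | max_rank
red | 5
gray | 4
After ORDER BY (2 rows):
parts.kind | max_rank
gray | 4
red | 5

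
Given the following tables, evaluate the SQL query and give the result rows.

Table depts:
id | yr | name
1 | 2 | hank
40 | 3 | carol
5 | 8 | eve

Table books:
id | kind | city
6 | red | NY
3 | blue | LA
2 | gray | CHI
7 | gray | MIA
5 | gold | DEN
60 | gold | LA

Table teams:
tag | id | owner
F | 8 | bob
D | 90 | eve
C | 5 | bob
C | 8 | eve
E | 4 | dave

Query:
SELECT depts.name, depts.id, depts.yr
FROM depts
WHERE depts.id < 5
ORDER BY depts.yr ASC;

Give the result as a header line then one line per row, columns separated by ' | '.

After WHERE (1 rows):
depts.id | depts.yr | depts.name
1 | 2 | hank
After SELECT (1 rows):
depts.name | depts.id | depts.yr
hank | 1 | 2
After ORDER BY (1 rows):
depts.name | depts.id | depts.yr
hank | 1 | 2

== RESULT ==
depts.name | depts.id | depts.yr
hank | 1 | 2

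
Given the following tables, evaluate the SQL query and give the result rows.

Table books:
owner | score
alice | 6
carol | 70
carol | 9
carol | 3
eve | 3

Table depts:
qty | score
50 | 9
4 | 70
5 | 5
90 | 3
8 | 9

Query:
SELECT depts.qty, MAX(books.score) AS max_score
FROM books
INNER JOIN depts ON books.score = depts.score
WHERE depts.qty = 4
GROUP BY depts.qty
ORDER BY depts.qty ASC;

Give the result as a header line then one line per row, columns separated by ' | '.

After JOIN depts (5 rows):
books.owner | books.score | depts.qty | depts.score
carol | 70 | 4 | 70
carol | 9 | 50 | 9
carol | 9 | 8 | 9
carol | 3 | 90 | 3
eve | 3 | 90 | 3
After WHERE (1 rows):
books.owner | books.score | depts.qty | depts.score
carol | 70 | 4 | 70
After GROUP BY (1 rows):
depts.qty | max_score
4 | 70
After ORDER BY (1 rows):
depts.qty | max_score
4 | 70

== RESULT ==
depts.qty | max_score
4 | 70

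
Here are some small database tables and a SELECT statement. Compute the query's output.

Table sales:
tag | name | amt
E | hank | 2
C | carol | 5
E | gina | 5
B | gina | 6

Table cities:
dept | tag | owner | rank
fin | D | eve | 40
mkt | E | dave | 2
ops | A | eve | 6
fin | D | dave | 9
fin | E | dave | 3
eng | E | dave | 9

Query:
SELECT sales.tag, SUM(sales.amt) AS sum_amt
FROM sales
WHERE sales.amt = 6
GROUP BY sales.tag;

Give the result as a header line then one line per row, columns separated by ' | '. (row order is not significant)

After WHERE (1 rows):
sales.tag | sales.name | sales.amt
B | gina | 6
After GROUP BY (1 rows):
sales.tag | sum_amt
B | 6

== RESULT ==
sales.tag | sum_amt
B | 6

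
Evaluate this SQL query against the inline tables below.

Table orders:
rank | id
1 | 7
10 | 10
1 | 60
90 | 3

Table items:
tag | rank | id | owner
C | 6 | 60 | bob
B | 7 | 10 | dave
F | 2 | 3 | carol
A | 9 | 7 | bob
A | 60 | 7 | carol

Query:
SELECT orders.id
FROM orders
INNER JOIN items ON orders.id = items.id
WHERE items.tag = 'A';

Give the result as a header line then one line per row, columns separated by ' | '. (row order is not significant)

After JOIN items (5 rows):
orders.rank | orders.id | items.tag | items.rank | items.id | items.owner
1 | 7 | A | 9 | 7 | bob
1 | 7 | A | 60 | 7 | carol
10 | 10 | B | 7 | 10 | dave
1 | 60 | C | 6 | 60 | bob
90 | 3 | F | 2 | 3 | carol
After WHERE (2 rows):
orders.rank | orders.id | items.tag | items.rank | items.id | items.owner
1 | 7 | A | 9 | 7 | bob
1 | 7 | A | 60 | 7 | carol
After SELECT (2 rows):
orders.id
7
7

== RESULT ==
orders.id
7
7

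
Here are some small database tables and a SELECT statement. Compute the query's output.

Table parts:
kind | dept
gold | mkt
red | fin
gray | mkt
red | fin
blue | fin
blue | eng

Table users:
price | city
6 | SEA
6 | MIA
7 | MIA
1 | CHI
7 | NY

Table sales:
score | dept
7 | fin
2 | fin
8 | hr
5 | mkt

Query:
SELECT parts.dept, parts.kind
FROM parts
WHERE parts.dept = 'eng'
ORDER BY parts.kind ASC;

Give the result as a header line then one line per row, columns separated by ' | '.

After WHERE (1 rows):
parts.kind | parts.dept
blue | eng
After SELECT (1 rows):
parts.dept | parts.kind
eng | blue
After ORDER BY (1 rows):
parts.dept | parts.kind
eng | blue

== RESULT ==
parts.dept | parts.kind
eng | blue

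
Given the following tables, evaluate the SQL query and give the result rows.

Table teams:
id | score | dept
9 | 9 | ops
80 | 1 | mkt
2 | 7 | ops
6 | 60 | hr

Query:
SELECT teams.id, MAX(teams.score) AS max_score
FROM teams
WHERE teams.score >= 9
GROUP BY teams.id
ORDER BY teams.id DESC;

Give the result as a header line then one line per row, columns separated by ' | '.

After WHERE (2 rows):
teams.id | teams.score | teams.dept
9 | 9 | ops
6 | 60 | hr
After GROUP BY (2 rows):
teams.id | max_score
9 | 9
6 | 60
After ORDER BY (2 rows):
teams.id | max_score
9 | 9
6 | 60

== RESULT ==
teams.id | max_score
9 | 9
6 | 60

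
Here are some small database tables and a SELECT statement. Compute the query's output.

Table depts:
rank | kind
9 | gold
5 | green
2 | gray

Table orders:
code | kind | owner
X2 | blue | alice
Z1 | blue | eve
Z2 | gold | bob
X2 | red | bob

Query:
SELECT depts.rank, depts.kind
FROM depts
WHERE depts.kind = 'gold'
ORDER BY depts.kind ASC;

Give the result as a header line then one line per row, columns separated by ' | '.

After WHERE (1 rows):
depts.rank | depts.kind
9 | gold
After SELECT (1 rows):
depts.rank | depts.kind
9 | gold
After ORDER BY (1 rows):
depts.rank | depts.kind
9 | gold

== RESULT ==
depts.rank | depts.kind
9 | gold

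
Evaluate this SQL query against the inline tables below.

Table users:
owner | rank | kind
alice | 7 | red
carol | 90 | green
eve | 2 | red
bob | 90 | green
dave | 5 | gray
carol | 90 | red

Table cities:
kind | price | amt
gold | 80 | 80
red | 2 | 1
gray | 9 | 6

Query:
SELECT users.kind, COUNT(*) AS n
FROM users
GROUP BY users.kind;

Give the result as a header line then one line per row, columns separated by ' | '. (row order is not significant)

== RESULT ==
users.kind | n
red | 3
green | 2
gray | 1

Derivation:
After GROUP BY (3 rows):
users.kind | n
red | 3
green | 2
gray | 1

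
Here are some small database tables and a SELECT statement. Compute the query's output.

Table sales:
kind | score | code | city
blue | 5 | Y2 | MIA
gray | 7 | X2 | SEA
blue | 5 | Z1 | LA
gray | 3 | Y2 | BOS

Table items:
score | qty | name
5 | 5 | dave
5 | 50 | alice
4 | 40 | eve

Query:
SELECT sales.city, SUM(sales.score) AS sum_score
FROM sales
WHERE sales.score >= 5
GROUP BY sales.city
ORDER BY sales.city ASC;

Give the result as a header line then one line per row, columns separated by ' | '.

== RESULT ==
sales.city | sum_score
LA | 5
MIA | 5
SEA | 7

Derivation:
After WHERE (3 rows):
sales.kind | sales.score | sales.code | sales.city
blue | 5 | Y2 | MIA
gray | 7 | X2 | SEA
blue | 5 | Z1 | LA
After GROUP BY (3 rows):
sales.city | sum_score
MIA | 5
SEA | 7
LA | 5
After ORDER BY (3 rows):
sales.city | sum_score
LA | 5
MIA | 5
SEA | 7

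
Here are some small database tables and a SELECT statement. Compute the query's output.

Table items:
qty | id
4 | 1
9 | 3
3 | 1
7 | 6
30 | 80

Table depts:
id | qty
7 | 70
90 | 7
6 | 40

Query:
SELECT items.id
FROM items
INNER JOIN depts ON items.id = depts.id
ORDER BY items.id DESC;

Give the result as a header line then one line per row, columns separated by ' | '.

After JOIN depts (1 rows):
items.qty | items.id | depts.id | depts.qty
7 | 6 | 6 | 40
After SELECT (1 rows):
items.id
6
After ORDER BY (1 rows):
items.id
6

== RESULT ==
items.id
6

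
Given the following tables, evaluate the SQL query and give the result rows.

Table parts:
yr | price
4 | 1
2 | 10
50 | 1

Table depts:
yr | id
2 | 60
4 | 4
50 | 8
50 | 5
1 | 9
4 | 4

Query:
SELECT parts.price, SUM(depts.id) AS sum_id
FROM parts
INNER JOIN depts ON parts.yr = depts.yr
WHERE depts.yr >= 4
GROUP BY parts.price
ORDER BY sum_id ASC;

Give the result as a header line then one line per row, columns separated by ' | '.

After JOIN depts (5 rows):
parts.yr | parts.price | depts.yr | depts.id
4 | 1 | 4 | 4
4 | 1 | 4 | 4
2 | 10 | 2 | 60
50 | 1 | 50 | 8
50 | 1 | 50 | 5
After WHERE (4 rows):
parts.yr | parts.price | depts.yr | depts.id
4 | 1 | 4 | 4
4 | 1 | 4 | 4
50 | 1 | 50 | 8
50 | 1 | 50 | 5
After GROUP BY (1 rows):
parts.price | sum_id
1 | 21
After ORDER BY (1 rows):
parts.price | sum_id
1 | 21

== RESULT ==
parts.price | sum_id
1 | 21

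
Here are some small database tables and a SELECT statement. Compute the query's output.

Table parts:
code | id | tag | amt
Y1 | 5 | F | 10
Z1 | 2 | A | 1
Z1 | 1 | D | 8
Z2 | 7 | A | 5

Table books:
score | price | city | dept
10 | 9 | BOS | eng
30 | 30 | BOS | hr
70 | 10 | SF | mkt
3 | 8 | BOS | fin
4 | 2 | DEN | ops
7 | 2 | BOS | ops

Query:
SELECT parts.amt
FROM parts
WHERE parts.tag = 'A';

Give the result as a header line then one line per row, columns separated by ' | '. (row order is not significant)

After WHERE (2 rows):
parts.code | parts.id | parts.tag | parts.amt
Z1 | 2 | A | 1
Z2 | 7 | A | 5
After SELECT (2 rows):
parts.amt
1
5

== RESULT ==
parts.amt
1
5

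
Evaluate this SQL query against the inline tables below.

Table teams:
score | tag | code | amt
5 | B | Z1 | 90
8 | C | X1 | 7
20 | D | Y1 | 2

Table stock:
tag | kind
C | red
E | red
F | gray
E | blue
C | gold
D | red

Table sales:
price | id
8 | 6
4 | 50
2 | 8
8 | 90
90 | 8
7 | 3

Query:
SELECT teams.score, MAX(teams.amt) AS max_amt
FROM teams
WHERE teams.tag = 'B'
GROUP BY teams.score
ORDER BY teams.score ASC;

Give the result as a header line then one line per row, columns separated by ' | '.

After WHERE (1 rows):
teams.score | teams.tag | teams.code | teams.amt
5 | B | Z1 | 90
After GROUP BY (1 rows):
teams.score | max_amt
5 | 90
After ORDER BY (1 rows):
teams.score | max_amt
5 | 90

== RESULT ==
teams.score | max_amt
5 | 90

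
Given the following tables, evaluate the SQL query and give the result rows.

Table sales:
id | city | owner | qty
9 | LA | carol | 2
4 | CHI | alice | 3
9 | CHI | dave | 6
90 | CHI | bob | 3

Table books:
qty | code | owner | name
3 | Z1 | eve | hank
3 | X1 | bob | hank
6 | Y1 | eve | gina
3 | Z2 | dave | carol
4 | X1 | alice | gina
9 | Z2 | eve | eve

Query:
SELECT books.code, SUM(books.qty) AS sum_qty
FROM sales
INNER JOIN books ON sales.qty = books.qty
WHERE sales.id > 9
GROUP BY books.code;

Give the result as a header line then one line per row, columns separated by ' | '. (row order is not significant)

After JOIN books (7 rows):
sales.id | sales.city | sales.owner | sales.qty | books.qty | books.code | books.owner | books.name
4 | CHI | alice | 3 | 3 | Z1 | eve | hank
4 | CHI | alice | 3 | 3 | X1 | bob | hank
4 | CHI | alice | 3 | 3 | Z2 | dave | carol
9 | CHI | dave | 6 | 6 | Y1 | eve | gina
90 | CHI | bob | 3 | 3 | Z1 | eve | hank
90 | CHI | bob | 3 | 3 | X1 | bob | hank
90 | CHI | bob | 3 | 3 | Z2 | dave | carol
After WHERE (3 rows):
sales.id | sales.city | sales.owner | sales.qty | books.qty | books.code | books.owner | books.name
90 | CHI | bob | 3 | 3 | Z1 | eve | hank
90 | CHI | bob | 3 | 3 | X1 | bob | hank
90 | CHI | bob | 3 | 3 | Z2 | dave | carol
After GROUP BY (3 rows):
books.code | sum_qty
Z1 | 3
X1 | 3
Z2 | 3

== RESULT ==
books.code | sum_qty
Z1 | 3
X1 | 3
Z2 | 3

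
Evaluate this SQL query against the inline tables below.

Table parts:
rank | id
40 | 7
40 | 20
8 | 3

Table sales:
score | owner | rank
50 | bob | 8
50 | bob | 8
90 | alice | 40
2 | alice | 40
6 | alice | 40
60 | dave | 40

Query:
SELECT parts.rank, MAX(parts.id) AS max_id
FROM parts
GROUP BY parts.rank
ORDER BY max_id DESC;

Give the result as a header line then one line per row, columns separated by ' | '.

== RESULT ==
parts.rank | max_id
40 | 20
8 | 3

Derivation:
After GROUP BY (2 rows):
parts.rank | max_id
40 | 20
8 | 3
After ORDER BY (2 rows):
parts.rank | max_id
40 | 20
8 | 3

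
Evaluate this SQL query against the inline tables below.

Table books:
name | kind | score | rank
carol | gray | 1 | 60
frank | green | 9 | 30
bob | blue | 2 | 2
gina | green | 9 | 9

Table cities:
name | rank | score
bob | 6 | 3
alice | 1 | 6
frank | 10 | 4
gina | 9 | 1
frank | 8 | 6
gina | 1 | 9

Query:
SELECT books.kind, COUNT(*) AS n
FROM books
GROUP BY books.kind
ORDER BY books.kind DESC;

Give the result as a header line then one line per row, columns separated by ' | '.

== RESULT ==
books.kind | n
green | 2
gray | 1
blue | 1

Derivation:
After GROUP BY (3 rows):
books.kind | n
gray | 1
green | 2
blue | 1
After ORDER BY (3 rows):
books.kind | n
green | 2
gray | 1
blue | 1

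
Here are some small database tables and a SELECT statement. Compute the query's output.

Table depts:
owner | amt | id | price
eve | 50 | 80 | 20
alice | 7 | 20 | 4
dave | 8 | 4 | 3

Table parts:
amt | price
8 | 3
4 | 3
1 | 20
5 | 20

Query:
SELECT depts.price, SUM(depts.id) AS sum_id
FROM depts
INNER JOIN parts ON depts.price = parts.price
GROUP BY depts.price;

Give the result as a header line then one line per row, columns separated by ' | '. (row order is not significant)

== RESULT ==
depts.price | sum_id
20 | 160
3 | 8

Derivation:
After JOIN parts (4 rows):
depts.owner | depts.amt | depts.id | depts.price | parts.amt | parts.price
eve | 50 | 80 | 20 | 1 | 20
eve | 50 | 80 | 20 | 5 | 20
dave | 8 | 4 | 3 | 8 | 3
dave | 8 | 4 | 3 | 4 | 3
After GROUP BY (2 rows):
depts.price | sum_id
20 | 160
3 | 8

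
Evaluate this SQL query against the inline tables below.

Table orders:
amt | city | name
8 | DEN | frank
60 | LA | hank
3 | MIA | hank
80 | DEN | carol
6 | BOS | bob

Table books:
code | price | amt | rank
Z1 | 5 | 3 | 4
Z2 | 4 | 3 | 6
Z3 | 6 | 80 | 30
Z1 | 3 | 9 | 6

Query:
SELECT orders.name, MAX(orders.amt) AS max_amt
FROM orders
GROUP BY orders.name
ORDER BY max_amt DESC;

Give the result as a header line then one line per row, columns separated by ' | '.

== RESULT ==
orders.name | max_amt
carol | 80
hank | 60
frank | 8
bob | 6

Derivation:
After GROUP BY (4 rows):
orders.name | max_amt
frank | 8
hank | 60
carol | 80
bob | 6
After ORDER BY (4 rows):
orders.name | max_amt
carol | 80
hank | 60
frank | 8
bob | 6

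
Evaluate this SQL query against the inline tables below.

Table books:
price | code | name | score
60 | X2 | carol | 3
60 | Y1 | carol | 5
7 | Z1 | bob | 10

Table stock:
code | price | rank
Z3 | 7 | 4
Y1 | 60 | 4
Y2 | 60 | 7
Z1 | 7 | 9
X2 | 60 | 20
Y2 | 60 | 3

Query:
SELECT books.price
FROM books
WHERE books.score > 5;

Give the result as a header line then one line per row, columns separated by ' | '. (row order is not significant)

== RESULT ==
books.price
7

Derivation:
After WHERE (1 rows):
books.price | books.code | books.name | books.score
7 | Z1 | bob | 10
After SELECT (1 rows):
books.price
7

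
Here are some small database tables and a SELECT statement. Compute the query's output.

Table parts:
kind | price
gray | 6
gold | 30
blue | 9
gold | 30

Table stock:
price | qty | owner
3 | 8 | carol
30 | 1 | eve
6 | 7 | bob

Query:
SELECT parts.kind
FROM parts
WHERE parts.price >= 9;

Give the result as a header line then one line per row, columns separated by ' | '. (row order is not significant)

== RESULT ==
parts.kind
gold
blue
gold

Derivation:
After WHERE (3 rows):
parts.kind | parts.price
gold | 30
blue | 9
gold | 30
After SELECT (3 rows):
parts.kind
gold
blue
gold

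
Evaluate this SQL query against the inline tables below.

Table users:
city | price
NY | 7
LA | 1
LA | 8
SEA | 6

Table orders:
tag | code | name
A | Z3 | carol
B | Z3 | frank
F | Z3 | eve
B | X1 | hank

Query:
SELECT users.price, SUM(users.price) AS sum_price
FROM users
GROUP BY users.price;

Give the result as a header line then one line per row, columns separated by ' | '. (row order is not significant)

== RESULT ==
users.price | sum_price
7 | 7
1 | 1
8 | 8
6 | 6

Derivation:
After GROUP BY (4 rows):
users.price | sum_price
7 | 7
1 | 1
8 | 8
6 | 6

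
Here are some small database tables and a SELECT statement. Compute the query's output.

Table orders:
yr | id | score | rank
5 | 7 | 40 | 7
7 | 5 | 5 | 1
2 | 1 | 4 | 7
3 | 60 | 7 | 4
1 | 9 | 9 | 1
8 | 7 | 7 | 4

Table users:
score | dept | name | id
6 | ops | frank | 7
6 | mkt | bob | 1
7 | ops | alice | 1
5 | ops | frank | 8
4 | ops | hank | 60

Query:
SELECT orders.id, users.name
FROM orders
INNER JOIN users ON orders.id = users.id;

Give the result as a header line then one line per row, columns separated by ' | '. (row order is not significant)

== RESULT ==
orders.id | users.name
7 | frank
1 | bob
1 | alice
60 | hank
7 | frank

Derivation:
After JOIN users (5 rows):
orders.yr | orders.id | orders.score | orders.rank | users.score | users.dept | users.name | users.id
5 | 7 | 40 | 7 | 6 | ops | frank | 7
2 | 1 | 4 | 7 | 6 | mkt | bob | 1
2 | 1 | 4 | 7 | 7 | ops | alice | 1
3 | 60 | 7 | 4 | 4 | ops | hank | 60
8 | 7 | 7 | 4 | 6 | ops | frank | 7
After SELECT (5 rows):
orders.id | users.name
7 | frank
1 | bob
1 | alice
60 | hank
7 | frank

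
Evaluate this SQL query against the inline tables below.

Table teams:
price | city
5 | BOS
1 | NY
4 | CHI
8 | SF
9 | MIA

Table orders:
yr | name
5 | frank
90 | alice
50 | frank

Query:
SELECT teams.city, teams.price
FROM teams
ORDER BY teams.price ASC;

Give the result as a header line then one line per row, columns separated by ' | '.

After SELECT (5 rows):
teams.city | teams.price
BOS | 5
NY | 1
CHI | 4
SF | 8
MIA | 9
After ORDER BY (5 rows):
teams.city | teams.price
NY | 1
CHI | 4
BOS | 5
SF | 8
MIA | 9

== RESULT ==
teams.city | teams.price
NY | 1
CHI | 4
BOS | 5
SF | 8
MIA | 9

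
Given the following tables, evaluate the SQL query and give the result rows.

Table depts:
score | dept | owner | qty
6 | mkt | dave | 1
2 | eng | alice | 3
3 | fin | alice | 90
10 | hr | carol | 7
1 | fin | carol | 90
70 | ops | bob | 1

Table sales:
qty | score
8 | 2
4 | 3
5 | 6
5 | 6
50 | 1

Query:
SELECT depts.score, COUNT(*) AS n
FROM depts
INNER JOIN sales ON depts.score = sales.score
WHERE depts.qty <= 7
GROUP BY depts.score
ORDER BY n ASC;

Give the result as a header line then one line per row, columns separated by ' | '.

== RESULT ==
depts.score | n
2 | 1
6 | 2

Derivation:
After JOIN sales (5 rows):
depts.score | depts.dept | depts.owner | depts.qty | sales.qty | sales.score
6 | mkt | dave | 1 | 5 | 6
6 | mkt | dave | 1 | 5 | 6
2 | eng | alice | 3 | 8 | 2
3 | fin | alice | 90 | 4 | 3
1 | fin | carol | 90 | 50 | 1
After WHERE (3 rows):
depts.score | depts.dept | depts.owner | depts.qty | sales.qty | sales.score
6 | mkt | dave | 1 | 5 | 6
6 | mkt | dave | 1 | 5 | 6
2 | eng | alice | 3 | 8 | 2
After GROUP BY (2 rows):
depts.score | n
6 | 2
2 | 1
After ORDER BY (2 rows):
depts.score | n
2 | 1
6 | 2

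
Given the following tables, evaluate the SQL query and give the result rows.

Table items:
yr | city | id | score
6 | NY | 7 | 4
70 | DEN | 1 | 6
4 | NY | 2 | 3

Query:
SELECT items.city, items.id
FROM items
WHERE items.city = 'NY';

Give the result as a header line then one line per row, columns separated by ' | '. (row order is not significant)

After WHERE (2 rows):
items.yr | items.city | items.id | items.score
6 | NY | 7 | 4
4 | NY | 2 | 3
After SELECT (2 rows):
items.city | items.id
NY | 7
NY | 2

== RESULT ==
items.city | items.id
NY | 7
NY | 2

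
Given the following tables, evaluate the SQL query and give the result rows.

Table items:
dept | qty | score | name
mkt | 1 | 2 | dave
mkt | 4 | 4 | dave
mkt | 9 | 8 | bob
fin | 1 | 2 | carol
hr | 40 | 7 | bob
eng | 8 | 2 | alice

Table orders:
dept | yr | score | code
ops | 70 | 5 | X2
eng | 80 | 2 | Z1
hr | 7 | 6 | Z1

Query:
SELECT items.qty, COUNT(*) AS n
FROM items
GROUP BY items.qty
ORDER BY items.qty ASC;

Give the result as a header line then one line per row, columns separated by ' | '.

== RESULT ==
items.qty | n
1 | 2
4 | 1
8 | 1
9 | 1
40 | 1

Derivation:
After GROUP BY (5 rows):
items.qty | n
1 | 2
4 | 1
9 | 1
40 | 1
8 | 1
After ORDER BY (5 rows):
items.qty | n
1 | 2
4 | 1
8 | 1
9 | 1
40 | 1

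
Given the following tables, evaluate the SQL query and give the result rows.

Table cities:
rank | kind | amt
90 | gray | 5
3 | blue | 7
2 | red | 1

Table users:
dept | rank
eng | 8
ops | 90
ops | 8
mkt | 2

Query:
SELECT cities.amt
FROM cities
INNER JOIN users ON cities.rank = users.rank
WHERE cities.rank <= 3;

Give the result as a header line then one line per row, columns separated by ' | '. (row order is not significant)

== RESULT ==
cities.amt
1

Derivation:
After JOIN users (2 rows):
cities.rank | cities.kind | cities.amt | users.dept | users.rank
90 | gray | 5 | ops | 90
2 | red | 1 | mkt | 2
After WHERE (1 rows):
cities.rank | cities.kind | cities.amt | users.dept | users.rank
2 | red | 1 | mkt | 2
After SELECT (1 rows):
cities.amt
1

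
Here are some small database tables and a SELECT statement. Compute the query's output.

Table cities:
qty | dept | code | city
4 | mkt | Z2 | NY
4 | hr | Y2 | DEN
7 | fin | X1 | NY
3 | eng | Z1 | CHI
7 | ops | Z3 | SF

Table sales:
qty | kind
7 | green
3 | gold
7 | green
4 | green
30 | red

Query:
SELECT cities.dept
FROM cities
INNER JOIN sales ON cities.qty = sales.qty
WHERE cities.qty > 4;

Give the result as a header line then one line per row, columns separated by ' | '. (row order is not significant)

== RESULT ==
cities.dept
fin
fin
ops
ops

Derivation:
After JOIN sales (7 rows):
cities.qty | cities.dept | cities.code | cities.city | sales.qty | sales.kind
4 | mkt | Z2 | NY | 4 | green
4 | hr | Y2 | DEN | 4 | green
7 | fin | X1 | NY | 7 | green
7 | fin | X1 | NY | 7 | green
3 | eng | Z1 | CHI | 3 | gold
7 | ops | Z3 | SF | 7 | green
7 | ops | Z3 | SF | 7 | green
After WHERE (4 rows):
cities.qty | cities.dept | cities.code | cities.city | sales.qty | sales.kind
7 | fin | X1 | NY | 7 | green
7 | fin | X1 | NY | 7 | green
7 | ops | Z3 | SF | 7 | green
7 | ops | Z3 | SF | 7 | green
After SELECT (4 rows):
cities.dept
fin
fin
ops
ops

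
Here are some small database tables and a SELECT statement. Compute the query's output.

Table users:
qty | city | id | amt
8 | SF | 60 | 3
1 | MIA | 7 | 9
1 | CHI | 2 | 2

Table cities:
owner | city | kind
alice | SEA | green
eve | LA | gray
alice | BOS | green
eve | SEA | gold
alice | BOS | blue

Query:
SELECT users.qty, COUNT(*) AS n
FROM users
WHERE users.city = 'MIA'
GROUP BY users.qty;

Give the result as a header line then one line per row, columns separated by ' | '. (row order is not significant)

After WHERE (1 rows):
users.qty | users.city | users.id | users.amt
1 | MIA | 7 | 9
After GROUP BY (1 rows):
users.qty | n
1 | 1

== RESULT ==
users.qty | n
1 | 1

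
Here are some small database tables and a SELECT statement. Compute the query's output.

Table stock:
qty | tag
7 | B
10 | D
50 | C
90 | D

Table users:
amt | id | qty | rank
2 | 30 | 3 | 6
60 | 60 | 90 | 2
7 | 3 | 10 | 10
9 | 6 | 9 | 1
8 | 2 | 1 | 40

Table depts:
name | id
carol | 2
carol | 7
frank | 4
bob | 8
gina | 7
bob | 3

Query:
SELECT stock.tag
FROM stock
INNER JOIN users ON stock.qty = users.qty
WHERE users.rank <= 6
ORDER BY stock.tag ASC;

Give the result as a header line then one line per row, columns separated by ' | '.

== RESULT ==
stock.tag
D

Derivation:
After JOIN users (2 rows):
stock.qty | stock.tag | users.amt | users.id | users.qty | users.rank
10 | D | 7 | 3 | 10 | 10
90 | D | 60 | 60 | 90 | 2
After WHERE (1 rows):
stock.qty | stock.tag | users.amt | users.id | users.qty | users.rank
90 | D | 60 | 60 | 90 | 2
After SELECT (1 rows):
stock.tag
D
After ORDER BY (1 rows):
stock.tag
D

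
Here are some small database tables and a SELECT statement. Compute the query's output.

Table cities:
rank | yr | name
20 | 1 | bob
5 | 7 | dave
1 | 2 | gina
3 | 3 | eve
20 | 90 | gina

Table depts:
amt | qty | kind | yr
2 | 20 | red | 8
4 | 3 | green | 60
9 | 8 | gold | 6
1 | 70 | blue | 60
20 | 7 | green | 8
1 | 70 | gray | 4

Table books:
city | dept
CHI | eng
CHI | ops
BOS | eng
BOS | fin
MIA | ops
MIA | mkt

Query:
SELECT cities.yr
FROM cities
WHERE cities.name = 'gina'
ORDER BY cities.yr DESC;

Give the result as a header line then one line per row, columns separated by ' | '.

== RESULT ==
cities.yr
90
2

Derivation:
After WHERE (2 rows):
cities.rank | cities.yr | cities.name
1 | 2 | gina
20 | 90 | gina
After SELECT (2 rows):
cities.yr
2
90
After ORDER BY (2 rows):
cities.yr
90
2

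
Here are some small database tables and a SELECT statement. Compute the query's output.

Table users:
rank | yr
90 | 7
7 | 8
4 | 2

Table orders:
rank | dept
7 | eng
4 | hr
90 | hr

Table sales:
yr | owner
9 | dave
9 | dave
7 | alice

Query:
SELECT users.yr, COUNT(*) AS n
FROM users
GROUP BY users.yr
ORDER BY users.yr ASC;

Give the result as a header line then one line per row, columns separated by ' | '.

== RESULT ==
users.yr | n
2 | 1
7 | 1
8 | 1

Derivation:
After GROUP BY (3 rows):
users.yr | n
7 | 1
8 | 1
2 | 1
After ORDER BY (3 rows):
users.yr | n
2 | 1
7 | 1
8 | 1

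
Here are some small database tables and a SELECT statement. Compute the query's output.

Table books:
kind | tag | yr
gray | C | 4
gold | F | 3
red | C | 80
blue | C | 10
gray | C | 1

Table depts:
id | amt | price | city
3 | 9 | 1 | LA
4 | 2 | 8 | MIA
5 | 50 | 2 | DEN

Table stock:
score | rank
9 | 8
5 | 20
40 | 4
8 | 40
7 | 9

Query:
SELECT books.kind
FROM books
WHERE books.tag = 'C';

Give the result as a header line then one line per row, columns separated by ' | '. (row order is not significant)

After WHERE (4 rows):
books.kind | books.tag | books.yr
gray | C | 4
red | C | 80
blue | C | 10
gray | C | 1
After SELECT (4 rows):
books.kind
gray
red
blue
gray

== RESULT ==
books.kind
gray
red
blue
gray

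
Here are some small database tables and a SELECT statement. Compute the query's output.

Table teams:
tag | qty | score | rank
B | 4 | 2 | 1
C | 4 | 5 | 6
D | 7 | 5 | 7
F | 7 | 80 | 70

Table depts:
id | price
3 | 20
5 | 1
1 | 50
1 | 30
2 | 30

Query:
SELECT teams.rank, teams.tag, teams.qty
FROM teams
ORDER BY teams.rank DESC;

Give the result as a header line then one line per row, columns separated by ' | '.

== RESULT ==
teams.rank | teams.tag | teams.qty
70 | F | 7
7 | D | 7
6 | C | 4
1 | B | 4

Derivation:
After SELECT (4 rows):
teams.rank | teams.tag | teams.qty
1 | B | 4
6 | C | 4
7 | D | 7
70 | F | 7
After ORDER BY (4 rows):
teams.rank | teams.tag | teams.qty
70 | F | 7
7 | D | 7
6 | C | 4
1 | B | 4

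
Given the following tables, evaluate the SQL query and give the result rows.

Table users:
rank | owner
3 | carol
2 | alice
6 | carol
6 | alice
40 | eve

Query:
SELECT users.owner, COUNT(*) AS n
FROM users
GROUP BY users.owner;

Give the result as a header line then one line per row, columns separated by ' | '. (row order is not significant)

== RESULT ==
users.owner | n
carol | 2
alice | 2
eve | 1

Derivation:
After GROUP BY (3 rows):
users.owner | n
carol | 2
alice | 2
eve | 1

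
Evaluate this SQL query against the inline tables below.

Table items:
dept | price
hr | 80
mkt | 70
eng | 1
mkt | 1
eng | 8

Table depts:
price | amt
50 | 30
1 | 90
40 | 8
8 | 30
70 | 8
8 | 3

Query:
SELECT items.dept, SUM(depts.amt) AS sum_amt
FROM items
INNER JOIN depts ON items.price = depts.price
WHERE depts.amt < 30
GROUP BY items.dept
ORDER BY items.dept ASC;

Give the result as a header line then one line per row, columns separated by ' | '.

== RESULT ==
items.dept | sum_amt
eng | 3
mkt | 8

Derivation:
After JOIN depts (5 rows):
items.dept | items.price | depts.price | depts.amt
mkt | 70 | 70 | 8
eng | 1 | 1 | 90
mkt | 1 | 1 | 90
eng | 8 | 8 | 30
eng | 8 | 8 | 3
After WHERE (2 rows):
items.dept | items.price | depts.price | depts.amt
mkt | 70 | 70 | 8
eng | 8 | 8 | 3
After GROUP BY (2 rows):
items.dept | sum_amt
mkt | 8
eng | 3
After ORDER BY (2 rows):
items.dept | sum_amt
eng | 3
mkt | 8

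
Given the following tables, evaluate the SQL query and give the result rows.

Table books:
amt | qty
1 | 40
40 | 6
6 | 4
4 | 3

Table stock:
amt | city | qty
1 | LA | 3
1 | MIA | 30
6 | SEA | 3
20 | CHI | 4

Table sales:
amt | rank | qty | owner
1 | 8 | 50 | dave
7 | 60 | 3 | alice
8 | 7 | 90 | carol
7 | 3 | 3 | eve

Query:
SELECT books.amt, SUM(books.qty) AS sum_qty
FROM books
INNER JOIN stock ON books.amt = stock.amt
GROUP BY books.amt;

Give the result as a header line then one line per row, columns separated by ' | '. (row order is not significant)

After JOIN stock (3 rows):
books.amt | books.qty | stock.amt | stock.city | stock.qty
1 | 40 | 1 | LA | 3
1 | 40 | 1 | MIA | 30
6 | 4 | 6 | SEA | 3
After GROUP BY (2 rows):
books.amt | sum_qty
1 | 80
6 | 4

== RESULT ==
books.amt | sum_qty
1 | 80
6 | 4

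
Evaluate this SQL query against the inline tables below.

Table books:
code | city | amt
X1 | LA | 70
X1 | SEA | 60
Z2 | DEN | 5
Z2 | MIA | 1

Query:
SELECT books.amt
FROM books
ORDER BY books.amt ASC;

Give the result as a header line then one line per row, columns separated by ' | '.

After SELECT (4 rows):
books.amt
70
60
5
1
After ORDER BY (4 rows):
books.amt
1
5
60
70

== RESULT ==
books.amt
1
5
60
70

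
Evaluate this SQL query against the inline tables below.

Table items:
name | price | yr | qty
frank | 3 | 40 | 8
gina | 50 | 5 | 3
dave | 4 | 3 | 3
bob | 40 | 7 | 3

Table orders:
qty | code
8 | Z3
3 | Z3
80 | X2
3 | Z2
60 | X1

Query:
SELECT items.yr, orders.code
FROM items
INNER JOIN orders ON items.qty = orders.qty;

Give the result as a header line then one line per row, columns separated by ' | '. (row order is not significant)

== RESULT ==
items.yr | orders.code
40 | Z3
5 | Z3
5 | Z2
3 | Z3
3 | Z2
7 | Z3
7 | Z2

Derivation:
After JOIN orders (7 rows):
items.name | items.price | items.yr | items.qty | orders.qty | orders.code
frank | 3 | 40 | 8 | 8 | Z3
gina | 50 | 5 | 3 | 3 | Z3
gina | 50 | 5 | 3 | 3 | Z2
dave | 4 | 3 | 3 | 3 | Z3
dave | 4 | 3 | 3 | 3 | Z2
bob | 40 | 7 | 3 | 3 | Z3
bob | 40 | 7 | 3 | 3 | Z2
After SELECT (7 rows):
items.yr | orders.code
40 | Z3
5 | Z3
5 | Z2
3 | Z3
3 | Z2
7 | Z3
7 | Z2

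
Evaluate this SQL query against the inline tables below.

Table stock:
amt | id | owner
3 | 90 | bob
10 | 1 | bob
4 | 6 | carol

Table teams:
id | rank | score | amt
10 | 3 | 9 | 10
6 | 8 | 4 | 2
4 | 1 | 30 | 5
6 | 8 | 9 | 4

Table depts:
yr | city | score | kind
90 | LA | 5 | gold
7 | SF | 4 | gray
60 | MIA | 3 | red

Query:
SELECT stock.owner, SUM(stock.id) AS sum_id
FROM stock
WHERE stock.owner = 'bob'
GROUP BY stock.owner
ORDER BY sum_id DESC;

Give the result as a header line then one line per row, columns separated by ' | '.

== RESULT ==
stock.owner | sum_id
bob | 91

Derivation:
After WHERE (2 rows):
stock.amt | stock.id | stock.owner
3 | 90 | bob
10 | 1 | bob
After GROUP BY (1 rows):
stock.owner | sum_id
bob | 91
After ORDER BY (1 rows):
stock.owner | sum_id
bob | 91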